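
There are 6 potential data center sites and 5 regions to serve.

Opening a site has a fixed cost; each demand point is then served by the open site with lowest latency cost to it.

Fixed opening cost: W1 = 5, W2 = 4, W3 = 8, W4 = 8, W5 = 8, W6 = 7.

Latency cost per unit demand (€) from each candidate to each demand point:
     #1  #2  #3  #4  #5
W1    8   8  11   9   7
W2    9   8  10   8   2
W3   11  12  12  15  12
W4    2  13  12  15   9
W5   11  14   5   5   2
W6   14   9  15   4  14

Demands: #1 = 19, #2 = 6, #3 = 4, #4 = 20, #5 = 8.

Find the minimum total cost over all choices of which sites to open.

229

Open {W2, W4, W5, W6}: assign each demand point to its cheapest open site.
  #1→W4 19×2=38, #2→W2 6×8=48, #3→W5 4×5=20, #4→W6 20×4=80, #5→W2 8×2=16
  latency cost 202, fixed 27 → total 229.
Compare {W1, W4, W5, W6}: latency cost 202 + fixed 28 = 230.
Compare {W4, W5, W6}: latency cost 208 + fixed 23 = 231.
Compare {W1, W2, W4, W5, W6}: latency cost 202 + fixed 32 = 234.
All other subsets cost ≥ 230. Minimum total cost: 229.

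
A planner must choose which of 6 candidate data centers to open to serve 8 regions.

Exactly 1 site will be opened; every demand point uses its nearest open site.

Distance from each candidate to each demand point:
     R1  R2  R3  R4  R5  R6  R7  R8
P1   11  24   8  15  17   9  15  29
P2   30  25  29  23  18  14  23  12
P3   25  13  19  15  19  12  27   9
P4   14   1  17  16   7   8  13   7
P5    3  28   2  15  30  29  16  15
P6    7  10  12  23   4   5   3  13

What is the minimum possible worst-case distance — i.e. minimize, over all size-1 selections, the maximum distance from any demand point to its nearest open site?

17

Open {P4}.
  Farthest demand point is R3 at distance 17 (to P4); all others are ≤ 17.
With {P6} the worst case is 23.
With {P3} the worst case is 27.
No size-1 selection achieves below 17.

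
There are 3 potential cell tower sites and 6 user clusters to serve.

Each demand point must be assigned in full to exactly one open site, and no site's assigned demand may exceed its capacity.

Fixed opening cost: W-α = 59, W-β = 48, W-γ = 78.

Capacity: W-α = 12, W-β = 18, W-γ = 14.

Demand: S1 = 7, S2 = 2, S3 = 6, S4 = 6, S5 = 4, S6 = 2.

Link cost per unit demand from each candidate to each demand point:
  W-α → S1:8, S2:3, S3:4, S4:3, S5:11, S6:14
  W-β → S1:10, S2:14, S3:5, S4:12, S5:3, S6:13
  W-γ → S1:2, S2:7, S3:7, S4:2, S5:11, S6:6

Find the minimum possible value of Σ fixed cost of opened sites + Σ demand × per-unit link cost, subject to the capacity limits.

248

Open {W-β, W-γ}; cheapest assignment that respects the capacities:
  W-β (cap 18, load 14): S2, S3, S5, S6 — cost 2×14 + 6×5 + 4×3 + 2×13 = 96
  W-γ (cap 14, load 13): S1, S4 — cost 7×2 + 6×2 = 26
  Shipping 122, fixed 126 → total 248.
  Any other capacity-feasible assignment to {W-β, W-γ} ships for at least 122.
Compare {W-α, W-β}: its best feasible assignment gives total 271.
Compare {W-α, W-β, W-γ}: its best feasible assignment gives total 277.
Every other set of open sites that can feasibly serve all demand totals ≥ 271 even under its best assignment. Minimum: 248.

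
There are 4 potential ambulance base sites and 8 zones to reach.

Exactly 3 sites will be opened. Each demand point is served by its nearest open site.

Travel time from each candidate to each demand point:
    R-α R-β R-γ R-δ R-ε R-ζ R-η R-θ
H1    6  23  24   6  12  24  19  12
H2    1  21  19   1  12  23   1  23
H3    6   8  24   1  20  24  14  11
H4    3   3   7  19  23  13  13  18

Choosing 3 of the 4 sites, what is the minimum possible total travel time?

Open {H2, H3, H4}.
  R-α→H2 1, R-β→H4 3, R-γ→H4 7, R-δ→H2 1, R-ε→H2 12, R-ζ→H4 13, R-η→H2 1, R-θ→H3 11  ⇒ total 49.
Compare {H1, H2, H4}: total 50.
Compare {H1, H3, H4}: total 63.
No size-3 selection does better; minimum is 49.

49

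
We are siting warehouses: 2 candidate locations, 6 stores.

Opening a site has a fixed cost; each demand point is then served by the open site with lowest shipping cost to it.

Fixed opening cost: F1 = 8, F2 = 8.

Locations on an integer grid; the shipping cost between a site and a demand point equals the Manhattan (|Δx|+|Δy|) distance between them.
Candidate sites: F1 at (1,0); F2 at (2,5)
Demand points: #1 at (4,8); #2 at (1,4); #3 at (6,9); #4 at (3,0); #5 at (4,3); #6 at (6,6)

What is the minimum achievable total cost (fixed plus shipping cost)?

38

Open {F2}: assign each demand point to its cheapest open site.
  #1→F2 5, #2→F2 2, #3→F2 8, #4→F2 6, #5→F2 4, #6→F2 5
  shipping cost 30, fixed 8 → total 38.
Compare {F1, F2}: shipping cost 26 + fixed 16 = 42.
Compare {F1}: shipping cost 48 + fixed 8 = 56.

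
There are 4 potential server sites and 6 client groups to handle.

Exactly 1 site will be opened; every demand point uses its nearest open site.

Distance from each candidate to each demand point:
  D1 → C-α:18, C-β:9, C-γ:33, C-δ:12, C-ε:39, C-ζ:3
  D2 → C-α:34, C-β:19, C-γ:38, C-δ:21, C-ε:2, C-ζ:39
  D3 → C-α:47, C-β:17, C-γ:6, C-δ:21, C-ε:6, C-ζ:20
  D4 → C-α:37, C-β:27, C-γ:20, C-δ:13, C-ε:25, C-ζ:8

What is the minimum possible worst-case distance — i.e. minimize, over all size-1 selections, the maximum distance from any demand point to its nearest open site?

37

Open {D4}.
  Farthest demand point is C-α at distance 37 (to D4); all others are ≤ 37.
With {D1} the worst case is 39.
With {D2} the worst case is 39.
No size-1 selection achieves below 37.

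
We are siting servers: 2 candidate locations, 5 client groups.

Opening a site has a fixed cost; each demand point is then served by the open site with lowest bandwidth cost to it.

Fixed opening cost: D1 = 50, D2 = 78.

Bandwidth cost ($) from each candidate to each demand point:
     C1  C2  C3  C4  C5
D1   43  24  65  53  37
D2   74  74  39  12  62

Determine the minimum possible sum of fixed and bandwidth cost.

Open {D1}: assign each demand point to its cheapest open site.
  C1→D1 43, C2→D1 24, C3→D1 65, C4→D1 53, C5→D1 37
  bandwidth cost 222, fixed 50 → total 272.
Compare {D1, D2}: bandwidth cost 155 + fixed 128 = 283.
Compare {D2}: bandwidth cost 261 + fixed 78 = 339.

272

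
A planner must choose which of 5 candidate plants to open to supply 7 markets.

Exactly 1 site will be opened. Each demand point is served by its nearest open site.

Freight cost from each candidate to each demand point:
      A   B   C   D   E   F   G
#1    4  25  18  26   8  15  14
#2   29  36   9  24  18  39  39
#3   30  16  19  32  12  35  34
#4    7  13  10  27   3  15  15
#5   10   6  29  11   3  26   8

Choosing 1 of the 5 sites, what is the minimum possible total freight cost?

Open {#4}.
  A→#4 7, B→#4 13, C→#4 10, D→#4 27, E→#4 3, F→#4 15, G→#4 15  ⇒ total 90.
Compare {#5}: total 93.
Compare {#1}: total 110.
No size-1 selection does better; minimum is 90.

90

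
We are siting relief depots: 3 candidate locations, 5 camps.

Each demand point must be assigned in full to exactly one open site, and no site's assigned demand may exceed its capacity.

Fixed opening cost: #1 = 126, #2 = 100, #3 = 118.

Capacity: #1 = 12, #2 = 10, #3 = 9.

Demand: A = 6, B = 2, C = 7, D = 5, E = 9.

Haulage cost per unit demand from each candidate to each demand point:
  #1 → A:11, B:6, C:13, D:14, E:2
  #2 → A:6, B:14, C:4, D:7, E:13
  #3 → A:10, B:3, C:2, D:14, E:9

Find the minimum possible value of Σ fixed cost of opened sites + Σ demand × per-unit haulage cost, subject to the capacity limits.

617

Open {#1, #2, #3}; cheapest assignment that respects the capacities:
  #1 (cap 12, load 11): A, D — cost 6×11 + 5×14 = 136
  #2 (cap 10, load 9): B, C — cost 2×14 + 7×4 = 56
  #3 (cap 9, load 9): E — cost 9×9 = 81
  Shipping 273, fixed 344 → total 617.
  Any other capacity-feasible assignment to {#1, #2, #3} ships for at least 273.
Total demand is 29 and no other set of sites has combined capacity ≥ 29, so {#1, #2, #3} is the only feasible choice of open sites. Minimum: 617.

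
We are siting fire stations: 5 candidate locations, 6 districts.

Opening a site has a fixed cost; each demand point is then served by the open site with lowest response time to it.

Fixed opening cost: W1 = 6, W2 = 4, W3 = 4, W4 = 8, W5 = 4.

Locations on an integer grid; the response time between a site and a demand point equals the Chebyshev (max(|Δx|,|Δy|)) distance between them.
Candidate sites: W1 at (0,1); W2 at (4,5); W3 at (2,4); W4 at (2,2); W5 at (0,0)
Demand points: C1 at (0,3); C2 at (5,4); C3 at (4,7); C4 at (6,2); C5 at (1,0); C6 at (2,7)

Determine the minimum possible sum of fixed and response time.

Open {W2, W5}: assign each demand point to its cheapest open site.
  C1→W5 3, C2→W2 1, C3→W2 2, C4→W2 3, C5→W5 1, C6→W2 2
  response time 12, fixed 8 → total 20.
Compare {W2}: response time 17 + fixed 4 = 21.
Compare {W1, W2}: response time 11 + fixed 10 = 21.
Compare {W2, W3}: response time 14 + fixed 8 = 22.
All other subsets cost ≥ 21. Minimum total cost: 20.

20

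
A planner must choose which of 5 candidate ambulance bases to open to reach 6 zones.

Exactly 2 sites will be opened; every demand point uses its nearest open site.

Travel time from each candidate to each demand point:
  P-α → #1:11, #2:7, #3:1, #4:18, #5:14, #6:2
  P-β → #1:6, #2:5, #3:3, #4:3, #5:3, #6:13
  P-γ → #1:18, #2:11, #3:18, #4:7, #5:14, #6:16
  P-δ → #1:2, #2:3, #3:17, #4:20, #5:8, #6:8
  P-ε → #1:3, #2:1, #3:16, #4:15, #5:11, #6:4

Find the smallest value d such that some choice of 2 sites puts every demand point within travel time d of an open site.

Open {P-β, P-ε}.
  Farthest demand point is #6 at travel time 4 (to P-ε); all others are ≤ 4.
With {P-α, P-β} the worst case is 6.
With {P-β, P-δ} the worst case is 8.
No size-2 selection achieves below 4.

4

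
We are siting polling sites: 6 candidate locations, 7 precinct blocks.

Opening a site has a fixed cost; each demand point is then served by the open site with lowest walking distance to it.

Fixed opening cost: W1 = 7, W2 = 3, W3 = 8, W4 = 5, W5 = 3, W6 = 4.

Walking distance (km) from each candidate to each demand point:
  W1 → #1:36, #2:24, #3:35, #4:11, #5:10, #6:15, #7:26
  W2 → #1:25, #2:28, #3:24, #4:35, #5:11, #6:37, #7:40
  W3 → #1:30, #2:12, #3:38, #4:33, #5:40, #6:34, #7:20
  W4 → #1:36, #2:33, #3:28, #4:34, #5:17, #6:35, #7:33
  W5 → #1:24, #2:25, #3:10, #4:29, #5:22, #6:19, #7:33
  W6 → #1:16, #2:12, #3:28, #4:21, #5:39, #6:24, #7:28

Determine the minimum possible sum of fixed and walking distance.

114

Open {W1, W5, W6}: assign each demand point to its cheapest open site.
  #1→W6 16, #2→W6 12, #3→W5 10, #4→W1 11, #5→W1 10, #6→W1 15, #7→W1 26
  walking distance 100, fixed 14 → total 114.
Compare {W1, W3, W5, W6}: walking distance 94 + fixed 22 = 116.
Compare {W1, W2, W5, W6}: walking distance 100 + fixed 17 = 117.
Compare {W1, W4, W5, W6}: walking distance 100 + fixed 19 = 119.
All other subsets cost ≥ 116. Minimum total cost: 114.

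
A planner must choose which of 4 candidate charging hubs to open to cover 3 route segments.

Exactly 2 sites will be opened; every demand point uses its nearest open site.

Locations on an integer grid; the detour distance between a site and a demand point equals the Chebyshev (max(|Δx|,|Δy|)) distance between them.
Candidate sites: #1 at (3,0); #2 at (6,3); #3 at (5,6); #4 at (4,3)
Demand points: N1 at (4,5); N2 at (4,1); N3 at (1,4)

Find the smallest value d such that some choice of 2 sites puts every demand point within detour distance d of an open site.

3

Open {#1, #4}.
  Farthest demand point is N3 at detour distance 3 (to #4); all others are ≤ 3.
With {#2, #4} the worst case is 3.
With {#3, #4} the worst case is 3.
No size-2 selection achieves below 3.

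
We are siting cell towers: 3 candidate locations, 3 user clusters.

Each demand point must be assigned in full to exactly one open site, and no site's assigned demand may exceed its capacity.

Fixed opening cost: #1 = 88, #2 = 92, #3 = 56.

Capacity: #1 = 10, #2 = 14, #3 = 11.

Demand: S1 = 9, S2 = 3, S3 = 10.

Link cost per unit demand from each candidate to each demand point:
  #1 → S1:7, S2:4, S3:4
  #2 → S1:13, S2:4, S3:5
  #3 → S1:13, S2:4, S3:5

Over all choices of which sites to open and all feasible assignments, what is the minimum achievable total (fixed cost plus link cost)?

Open {#1, #2}; cheapest assignment that respects the capacities:
  #1 (cap 10, load 9): S1 — cost 9×7 = 63
  #2 (cap 14, load 13): S2, S3 — cost 3×4 + 10×5 = 62
  Shipping 125, fixed 180 → total 305.
  Any other capacity-feasible assignment to {#1, #2} ships for at least 125.
Compare {#2, #3}: its best feasible assignment gives total 327.
Compare {#1, #2, #3}: its best feasible assignment gives total 361.
Every other set of open sites that can feasibly serve all demand totals ≥ 327 even under its best assignment. Minimum: 305.

305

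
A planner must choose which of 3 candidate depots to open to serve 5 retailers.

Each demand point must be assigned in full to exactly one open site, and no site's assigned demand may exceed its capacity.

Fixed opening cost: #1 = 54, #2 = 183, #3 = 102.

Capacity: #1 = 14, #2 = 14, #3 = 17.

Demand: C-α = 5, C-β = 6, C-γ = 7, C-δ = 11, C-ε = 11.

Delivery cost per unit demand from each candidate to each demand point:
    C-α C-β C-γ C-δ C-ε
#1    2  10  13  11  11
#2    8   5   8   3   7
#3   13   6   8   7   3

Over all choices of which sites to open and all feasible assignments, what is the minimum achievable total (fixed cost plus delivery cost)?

542

Open {#1, #2, #3}; cheapest assignment that respects the capacities:
  #1 (cap 14, load 12): C-α, C-γ — cost 5×2 + 7×13 = 101
  #2 (cap 14, load 11): C-δ — cost 11×3 = 33
  #3 (cap 17, load 17): C-β, C-ε — cost 6×6 + 11×3 = 69
  Shipping 203, fixed 339 → total 542.
  Any other capacity-feasible assignment to {#1, #2, #3} ships for at least 203.
Total demand is 40 and no other set of sites has combined capacity ≥ 40, so {#1, #2, #3} is the only feasible choice of open sites. Minimum: 542.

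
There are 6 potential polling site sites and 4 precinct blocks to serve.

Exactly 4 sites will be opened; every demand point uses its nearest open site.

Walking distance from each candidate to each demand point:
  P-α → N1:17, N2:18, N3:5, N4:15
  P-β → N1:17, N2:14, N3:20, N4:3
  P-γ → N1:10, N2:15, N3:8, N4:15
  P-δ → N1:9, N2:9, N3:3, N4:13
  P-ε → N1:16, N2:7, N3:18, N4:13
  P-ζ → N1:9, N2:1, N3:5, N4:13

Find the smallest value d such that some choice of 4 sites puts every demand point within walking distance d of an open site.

9

Open {P-α, P-β, P-γ, P-δ}.
  Farthest demand point is N1 at walking distance 9 (to P-δ); all others are ≤ 9.
With {P-α, P-β, P-γ, P-ζ} the worst case is 9.
With {P-α, P-β, P-δ, P-ε} the worst case is 9.
No size-4 selection achieves below 9.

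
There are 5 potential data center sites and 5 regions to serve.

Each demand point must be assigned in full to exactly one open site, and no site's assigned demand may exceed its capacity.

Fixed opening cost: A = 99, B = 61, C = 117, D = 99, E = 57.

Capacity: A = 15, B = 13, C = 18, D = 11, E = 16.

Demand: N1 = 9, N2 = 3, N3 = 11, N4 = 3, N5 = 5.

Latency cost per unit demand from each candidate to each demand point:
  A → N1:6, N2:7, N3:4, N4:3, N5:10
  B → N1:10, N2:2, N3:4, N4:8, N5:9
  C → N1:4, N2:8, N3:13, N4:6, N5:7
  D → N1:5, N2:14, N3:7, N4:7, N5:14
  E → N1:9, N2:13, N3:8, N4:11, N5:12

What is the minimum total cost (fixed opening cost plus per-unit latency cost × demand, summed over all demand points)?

Open {A, C}; cheapest assignment that respects the capacities:
  A (cap 15, load 14): N3, N4 — cost 11×4 + 3×3 = 53
  C (cap 18, load 17): N1, N2, N5 — cost 9×4 + 3×8 + 5×7 = 95
  Shipping 148, fixed 216 → total 364.
  Any other capacity-feasible assignment to {A, C} ships for at least 148.
Compare {A, E}: its best feasible assignment gives total 388.
Compare {C, E}: its best feasible assignment gives total 390.
Every other set of open sites that can feasibly serve all demand totals ≥ 388 even under its best assignment. Minimum: 364.

364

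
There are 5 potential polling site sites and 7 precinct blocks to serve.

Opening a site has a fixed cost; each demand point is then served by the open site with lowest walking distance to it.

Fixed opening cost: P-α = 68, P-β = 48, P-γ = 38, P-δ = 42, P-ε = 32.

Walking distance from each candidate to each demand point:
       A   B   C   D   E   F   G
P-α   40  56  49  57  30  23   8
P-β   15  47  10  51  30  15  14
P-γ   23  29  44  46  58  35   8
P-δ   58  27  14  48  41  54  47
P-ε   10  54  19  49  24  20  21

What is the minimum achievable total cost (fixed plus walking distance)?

Open {P-γ, P-ε}: assign each demand point to its cheapest open site.
  A→P-ε 10, B→P-γ 29, C→P-ε 19, D→P-γ 46, E→P-ε 24, F→P-ε 20, G→P-γ 8
  walking distance 156, fixed 70 → total 226.
Compare {P-ε}: walking distance 197 + fixed 32 = 229.
Compare {P-β}: walking distance 182 + fixed 48 = 230.
Compare {P-δ, P-ε}: walking distance 164 + fixed 74 = 238.
All other subsets cost ≥ 229. Minimum total cost: 226.

226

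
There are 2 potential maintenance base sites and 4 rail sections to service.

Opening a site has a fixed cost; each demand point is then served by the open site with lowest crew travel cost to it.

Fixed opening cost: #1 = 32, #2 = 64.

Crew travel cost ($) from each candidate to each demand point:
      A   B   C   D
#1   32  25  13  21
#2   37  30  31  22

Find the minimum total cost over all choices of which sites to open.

Open {#1}: assign each demand point to its cheapest open site.
  A→#1 32, B→#1 25, C→#1 13, D→#1 21
  crew travel cost 91, fixed 32 → total 123.
Compare {#2}: crew travel cost 120 + fixed 64 = 184.
Compare {#1, #2}: crew travel cost 91 + fixed 96 = 187.

123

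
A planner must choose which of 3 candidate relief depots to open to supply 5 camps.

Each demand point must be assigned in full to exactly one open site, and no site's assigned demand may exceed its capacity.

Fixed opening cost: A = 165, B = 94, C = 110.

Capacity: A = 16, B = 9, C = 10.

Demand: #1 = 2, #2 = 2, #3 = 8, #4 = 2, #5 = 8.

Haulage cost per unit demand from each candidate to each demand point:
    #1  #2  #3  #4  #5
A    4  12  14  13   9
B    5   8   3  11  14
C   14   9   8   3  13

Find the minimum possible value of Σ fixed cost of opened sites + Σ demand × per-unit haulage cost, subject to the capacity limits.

Open {A, B}; cheapest assignment that respects the capacities:
  A (cap 16, load 14): #1, #2, #4, #5 — cost 2×4 + 2×12 + 2×13 + 8×9 = 130
  B (cap 9, load 8): #3 — cost 8×3 = 24
  Shipping 154, fixed 259 → total 413.
  Any other capacity-feasible assignment to {A, B} ships for at least 154.
Compare {A, C}: its best feasible assignment gives total 449.
Compare {A, B, C}: its best feasible assignment gives total 497.
Every other set of open sites that can feasibly serve all demand totals ≥ 449 even under its best assignment. Minimum: 413.

413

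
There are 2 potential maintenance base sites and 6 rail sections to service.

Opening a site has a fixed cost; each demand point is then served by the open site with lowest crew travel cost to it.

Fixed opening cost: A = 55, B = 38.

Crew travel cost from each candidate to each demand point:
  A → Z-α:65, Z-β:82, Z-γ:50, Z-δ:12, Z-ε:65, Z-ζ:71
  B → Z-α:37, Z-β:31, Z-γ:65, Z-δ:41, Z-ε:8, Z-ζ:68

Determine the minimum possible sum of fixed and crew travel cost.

Open {B}: assign each demand point to its cheapest open site.
  Z-α→B 37, Z-β→B 31, Z-γ→B 65, Z-δ→B 41, Z-ε→B 8, Z-ζ→B 68
  crew travel cost 250, fixed 38 → total 288.
Compare {A, B}: crew travel cost 206 + fixed 93 = 299.
Compare {A}: crew travel cost 345 + fixed 55 = 400.

288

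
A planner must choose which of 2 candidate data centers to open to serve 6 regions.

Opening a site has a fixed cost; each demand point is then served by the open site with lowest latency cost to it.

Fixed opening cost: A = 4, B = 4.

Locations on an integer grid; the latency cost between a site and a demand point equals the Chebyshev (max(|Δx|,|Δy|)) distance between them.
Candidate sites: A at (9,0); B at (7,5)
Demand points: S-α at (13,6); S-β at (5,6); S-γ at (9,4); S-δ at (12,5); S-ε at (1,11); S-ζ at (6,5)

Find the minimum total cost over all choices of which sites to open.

26

Open {B}: assign each demand point to its cheapest open site.
  S-α→B 6, S-β→B 2, S-γ→B 2, S-δ→B 5, S-ε→B 6, S-ζ→B 1
  latency cost 22, fixed 4 → total 26.
Compare {A, B}: latency cost 22 + fixed 8 = 30.
Compare {A}: latency cost 37 + fixed 4 = 41.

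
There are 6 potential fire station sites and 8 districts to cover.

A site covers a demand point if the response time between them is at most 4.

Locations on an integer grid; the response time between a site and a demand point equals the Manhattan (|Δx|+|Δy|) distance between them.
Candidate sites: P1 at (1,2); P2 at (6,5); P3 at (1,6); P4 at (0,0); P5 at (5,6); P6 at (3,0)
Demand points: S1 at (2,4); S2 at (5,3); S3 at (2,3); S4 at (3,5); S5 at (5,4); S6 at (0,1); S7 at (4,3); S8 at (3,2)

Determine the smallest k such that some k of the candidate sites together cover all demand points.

2

Coverage sets (demand points within 4 of each site):
  P1: {S1, S3, S6, S7, S8}
  P2: {S2, S4, S5, S7}
  P3: {S1, S3, S4}
  P4: {S6}
  P5: {S2, S4, S5, S7}
  P6: {S3, S6, S7, S8}
No single site covers all 8 demand points.
But {P1, P2} covers everything, so the minimum is 2.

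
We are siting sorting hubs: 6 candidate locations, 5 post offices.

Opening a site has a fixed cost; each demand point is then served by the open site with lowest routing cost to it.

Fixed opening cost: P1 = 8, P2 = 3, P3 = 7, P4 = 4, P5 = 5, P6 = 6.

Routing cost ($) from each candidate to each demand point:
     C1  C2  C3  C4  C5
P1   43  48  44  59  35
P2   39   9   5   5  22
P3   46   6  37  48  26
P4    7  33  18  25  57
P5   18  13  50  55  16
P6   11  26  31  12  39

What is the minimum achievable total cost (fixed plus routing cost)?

Open {P2, P4, P5}: assign each demand point to its cheapest open site.
  C1→P4 7, C2→P2 9, C3→P2 5, C4→P2 5, C5→P5 16
  routing cost 42, fixed 12 → total 54.
Compare {P2, P4}: routing cost 48 + fixed 7 = 55.
Compare {P2, P3, P4, P5}: routing cost 39 + fixed 19 = 58.
Compare {P2, P3, P4}: routing cost 45 + fixed 14 = 59.
All other subsets cost ≥ 55. Minimum total cost: 54.

54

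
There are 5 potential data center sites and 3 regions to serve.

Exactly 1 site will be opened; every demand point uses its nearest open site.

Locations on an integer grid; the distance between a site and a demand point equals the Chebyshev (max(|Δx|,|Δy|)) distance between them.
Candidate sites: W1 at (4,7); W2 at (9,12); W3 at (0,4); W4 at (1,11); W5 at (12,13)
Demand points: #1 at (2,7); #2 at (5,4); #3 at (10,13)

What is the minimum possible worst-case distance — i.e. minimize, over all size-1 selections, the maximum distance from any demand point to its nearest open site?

Open {W1}.
  Farthest demand point is #3 at distance 6 (to W1); all others are ≤ 6.
With {W2} the worst case is 8.
With {W4} the worst case is 9.
No size-1 selection achieves below 6.

6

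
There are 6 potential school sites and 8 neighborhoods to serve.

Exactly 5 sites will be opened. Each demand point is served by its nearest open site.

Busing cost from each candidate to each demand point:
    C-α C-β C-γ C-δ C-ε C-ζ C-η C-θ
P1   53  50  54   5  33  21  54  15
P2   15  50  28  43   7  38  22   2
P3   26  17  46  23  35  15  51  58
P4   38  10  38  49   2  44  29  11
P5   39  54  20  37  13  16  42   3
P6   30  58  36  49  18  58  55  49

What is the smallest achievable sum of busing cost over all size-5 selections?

91

Open {P1, P2, P3, P4, P5}.
  C-α→P2 15, C-β→P4 10, C-γ→P5 20, C-δ→P1 5, C-ε→P4 2, C-ζ→P3 15, C-η→P2 22, C-θ→P2 2  ⇒ total 91.
Compare {P1, P2, P4, P5, P6}: total 92.
Compare {P1, P2, P3, P4, P6}: total 99.
No size-5 selection does better; minimum is 91.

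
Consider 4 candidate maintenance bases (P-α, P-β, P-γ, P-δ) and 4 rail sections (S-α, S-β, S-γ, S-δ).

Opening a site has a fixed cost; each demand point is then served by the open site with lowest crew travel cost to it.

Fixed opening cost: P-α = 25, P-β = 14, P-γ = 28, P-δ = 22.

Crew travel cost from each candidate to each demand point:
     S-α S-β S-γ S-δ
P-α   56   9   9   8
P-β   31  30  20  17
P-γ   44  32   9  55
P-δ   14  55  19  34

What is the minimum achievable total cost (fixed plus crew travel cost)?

87

Open {P-α, P-δ}: assign each demand point to its cheapest open site.
  S-α→P-δ 14, S-β→P-α 9, S-γ→P-α 9, S-δ→P-α 8
  crew travel cost 40, fixed 47 → total 87.
Compare {P-α, P-β}: crew travel cost 57 + fixed 39 = 96.
Compare {P-α, P-β, P-δ}: crew travel cost 40 + fixed 61 = 101.
Compare {P-α}: crew travel cost 82 + fixed 25 = 107.
All other subsets cost ≥ 96. Minimum total cost: 87.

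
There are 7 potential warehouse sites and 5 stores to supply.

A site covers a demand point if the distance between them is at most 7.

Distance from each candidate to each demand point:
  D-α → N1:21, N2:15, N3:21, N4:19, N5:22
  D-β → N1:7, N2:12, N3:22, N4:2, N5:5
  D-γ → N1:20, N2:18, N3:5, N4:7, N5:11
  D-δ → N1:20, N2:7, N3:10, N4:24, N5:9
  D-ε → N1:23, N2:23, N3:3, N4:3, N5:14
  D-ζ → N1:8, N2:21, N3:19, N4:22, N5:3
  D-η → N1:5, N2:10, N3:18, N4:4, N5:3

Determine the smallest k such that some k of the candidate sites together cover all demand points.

3

Coverage sets (demand points within 7 of each site):
  D-α: {}
  D-β: {N1, N4, N5}
  D-γ: {N3, N4}
  D-δ: {N2}
  D-ε: {N3, N4}
  D-ζ: {N5}
  D-η: {N1, N4, N5}
No 2 sites suffice: every size-2 union leaves at least one demand point uncovered.
But {D-β, D-γ, D-δ} covers everything, so the minimum is 3.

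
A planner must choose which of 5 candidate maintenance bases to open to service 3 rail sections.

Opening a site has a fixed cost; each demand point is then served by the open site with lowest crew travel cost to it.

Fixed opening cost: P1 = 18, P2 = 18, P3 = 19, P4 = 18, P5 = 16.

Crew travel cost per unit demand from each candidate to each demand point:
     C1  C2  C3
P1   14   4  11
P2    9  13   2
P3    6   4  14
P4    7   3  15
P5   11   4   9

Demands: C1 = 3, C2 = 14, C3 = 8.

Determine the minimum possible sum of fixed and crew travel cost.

Open {P2, P4}: assign each demand point to its cheapest open site.
  C1→P4 3×7=21, C2→P4 14×3=42, C3→P2 8×2=16
  crew travel cost 79, fixed 36 → total 115.
Compare {P2, P3}: crew travel cost 90 + fixed 37 = 127.
Compare {P2, P3, P4}: crew travel cost 76 + fixed 55 = 131.
Compare {P2, P4, P5}: crew travel cost 79 + fixed 52 = 131.
All other subsets cost ≥ 127. Minimum total cost: 115.

115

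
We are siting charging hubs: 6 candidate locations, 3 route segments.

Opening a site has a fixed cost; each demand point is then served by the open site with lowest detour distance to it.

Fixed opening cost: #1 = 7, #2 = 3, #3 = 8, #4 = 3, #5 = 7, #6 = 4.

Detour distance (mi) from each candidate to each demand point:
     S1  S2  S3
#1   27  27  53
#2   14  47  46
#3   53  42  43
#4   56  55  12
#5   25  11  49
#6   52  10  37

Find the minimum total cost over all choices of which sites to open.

Open {#2, #4, #6}: assign each demand point to its cheapest open site.
  S1→#2 14, S2→#6 10, S3→#4 12
  detour distance 36, fixed 10 → total 46.
Compare {#2, #4, #5}: detour distance 37 + fixed 13 = 50.
Compare {#1, #2, #4, #6}: detour distance 36 + fixed 17 = 53.
Compare {#2, #4, #5, #6}: detour distance 36 + fixed 17 = 53.
All other subsets cost ≥ 50. Minimum total cost: 46.

46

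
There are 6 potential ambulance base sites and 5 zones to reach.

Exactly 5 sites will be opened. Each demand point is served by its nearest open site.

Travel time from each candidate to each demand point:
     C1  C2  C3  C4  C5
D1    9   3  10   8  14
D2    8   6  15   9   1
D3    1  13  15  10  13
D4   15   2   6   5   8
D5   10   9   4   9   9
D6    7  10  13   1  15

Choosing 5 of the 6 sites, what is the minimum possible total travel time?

9

Open {D2, D3, D4, D5, D6}.
  C1→D3 1, C2→D4 2, C3→D5 4, C4→D6 1, C5→D2 1  ⇒ total 9.
Compare {D1, D2, D3, D5, D6}: total 10.
Compare {D1, D2, D3, D4, D6}: total 11.
No size-5 selection does better; minimum is 9.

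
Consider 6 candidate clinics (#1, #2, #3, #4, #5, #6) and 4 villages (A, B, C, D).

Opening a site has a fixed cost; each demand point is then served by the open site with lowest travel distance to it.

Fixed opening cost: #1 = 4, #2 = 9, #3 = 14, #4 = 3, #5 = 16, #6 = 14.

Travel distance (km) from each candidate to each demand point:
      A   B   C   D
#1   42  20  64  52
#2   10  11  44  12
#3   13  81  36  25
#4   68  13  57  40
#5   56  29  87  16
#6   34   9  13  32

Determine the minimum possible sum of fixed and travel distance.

Open {#2, #6}: assign each demand point to its cheapest open site.
  A→#2 10, B→#6 9, C→#6 13, D→#2 12
  travel distance 44, fixed 23 → total 67.
Compare {#2, #4, #6}: travel distance 44 + fixed 26 = 70.
Compare {#1, #2, #6}: travel distance 44 + fixed 27 = 71.
Compare {#1, #2, #4, #6}: travel distance 44 + fixed 30 = 74.
All other subsets cost ≥ 70. Minimum total cost: 67.

67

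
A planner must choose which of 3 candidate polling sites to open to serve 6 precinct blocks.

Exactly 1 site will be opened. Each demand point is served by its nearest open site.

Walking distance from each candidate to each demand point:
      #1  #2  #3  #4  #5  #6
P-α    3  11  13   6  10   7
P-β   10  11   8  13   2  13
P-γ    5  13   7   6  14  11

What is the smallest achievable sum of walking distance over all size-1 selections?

50

Open {P-α}.
  #1→P-α 3, #2→P-α 11, #3→P-α 13, #4→P-α 6, #5→P-α 10, #6→P-α 7  ⇒ total 50.
Compare {P-γ}: total 56.
Compare {P-β}: total 57.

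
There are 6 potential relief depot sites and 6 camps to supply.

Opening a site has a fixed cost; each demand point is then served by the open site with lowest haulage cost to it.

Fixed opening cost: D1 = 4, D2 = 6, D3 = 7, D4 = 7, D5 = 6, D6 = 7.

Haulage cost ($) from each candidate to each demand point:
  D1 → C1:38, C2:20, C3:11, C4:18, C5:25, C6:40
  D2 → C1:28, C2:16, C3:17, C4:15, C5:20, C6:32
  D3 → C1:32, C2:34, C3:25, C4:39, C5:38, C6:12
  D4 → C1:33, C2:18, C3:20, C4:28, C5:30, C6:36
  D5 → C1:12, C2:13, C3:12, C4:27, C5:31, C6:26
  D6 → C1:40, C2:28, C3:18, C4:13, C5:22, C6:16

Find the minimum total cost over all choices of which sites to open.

101

Open {D5, D6}: assign each demand point to its cheapest open site.
  C1→D5 12, C2→D5 13, C3→D5 12, C4→D6 13, C5→D6 22, C6→D6 16
  haulage cost 88, fixed 13 → total 101.
Compare {D2, D3, D5}: haulage cost 84 + fixed 19 = 103.
Compare {D1, D5, D6}: haulage cost 87 + fixed 17 = 104.
Compare {D3, D5, D6}: haulage cost 84 + fixed 20 = 104.
All other subsets cost ≥ 103. Minimum total cost: 101.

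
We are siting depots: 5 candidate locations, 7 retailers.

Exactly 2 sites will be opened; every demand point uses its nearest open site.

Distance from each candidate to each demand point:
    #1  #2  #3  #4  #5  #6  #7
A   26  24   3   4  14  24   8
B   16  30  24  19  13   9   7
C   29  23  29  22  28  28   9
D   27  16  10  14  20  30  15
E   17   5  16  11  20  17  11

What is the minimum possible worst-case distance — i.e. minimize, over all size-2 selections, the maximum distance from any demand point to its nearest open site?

Open {B, D}.
  Farthest demand point is #1 at distance 16 (to B); all others are ≤ 16.
With {B, E} the worst case is 16.
With {A, E} the worst case is 17.
No size-2 selection achieves below 16.

16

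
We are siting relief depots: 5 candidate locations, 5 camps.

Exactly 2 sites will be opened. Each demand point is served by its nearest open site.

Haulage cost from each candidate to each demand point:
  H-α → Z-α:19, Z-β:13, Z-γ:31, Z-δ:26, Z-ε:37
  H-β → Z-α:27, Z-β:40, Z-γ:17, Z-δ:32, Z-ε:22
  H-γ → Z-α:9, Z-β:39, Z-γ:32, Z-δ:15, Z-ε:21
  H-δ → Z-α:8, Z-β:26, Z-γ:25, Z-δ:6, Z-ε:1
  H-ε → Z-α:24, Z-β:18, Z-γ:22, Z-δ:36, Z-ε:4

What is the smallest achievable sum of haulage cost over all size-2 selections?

Open {H-α, H-δ}.
  Z-α→H-δ 8, Z-β→H-α 13, Z-γ→H-δ 25, Z-δ→H-δ 6, Z-ε→H-δ 1  ⇒ total 53.
Compare {H-δ, H-ε}: total 55.
Compare {H-β, H-δ}: total 58.
No size-2 selection does better; minimum is 53.

53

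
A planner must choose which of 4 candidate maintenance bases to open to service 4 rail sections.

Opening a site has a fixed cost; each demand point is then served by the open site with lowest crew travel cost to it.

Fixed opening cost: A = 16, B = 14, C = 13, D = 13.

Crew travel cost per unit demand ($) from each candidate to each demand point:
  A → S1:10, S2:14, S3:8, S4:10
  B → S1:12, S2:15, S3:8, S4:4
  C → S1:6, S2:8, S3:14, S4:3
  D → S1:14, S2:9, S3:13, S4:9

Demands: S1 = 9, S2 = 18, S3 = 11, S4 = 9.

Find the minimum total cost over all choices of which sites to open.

Open {B, C}: assign each demand point to its cheapest open site.
  S1→C 9×6=54, S2→C 18×8=144, S3→B 11×8=88, S4→C 9×3=27
  crew travel cost 313, fixed 27 → total 340.
Compare {A, C}: crew travel cost 313 + fixed 29 = 342.
Compare {B, C, D}: crew travel cost 313 + fixed 40 = 353.
Compare {A, C, D}: crew travel cost 313 + fixed 42 = 355.
All other subsets cost ≥ 342. Minimum total cost: 340.

340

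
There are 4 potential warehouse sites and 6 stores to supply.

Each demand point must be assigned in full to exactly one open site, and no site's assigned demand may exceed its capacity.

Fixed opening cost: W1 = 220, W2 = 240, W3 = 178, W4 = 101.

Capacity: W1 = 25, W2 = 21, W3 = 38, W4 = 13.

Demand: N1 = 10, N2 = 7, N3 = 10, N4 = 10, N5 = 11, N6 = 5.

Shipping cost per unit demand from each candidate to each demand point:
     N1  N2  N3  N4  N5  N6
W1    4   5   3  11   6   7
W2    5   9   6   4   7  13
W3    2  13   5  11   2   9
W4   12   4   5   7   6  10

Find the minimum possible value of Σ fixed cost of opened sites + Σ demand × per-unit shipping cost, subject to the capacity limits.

Open {W1, W3}; cheapest assignment that respects the capacities:
  W1 (cap 25, load 22): N2, N3, N6 — cost 7×5 + 10×3 + 5×7 = 100
  W3 (cap 38, load 31): N1, N4, N5 — cost 10×2 + 10×11 + 11×2 = 152
  Shipping 252, fixed 398 → total 650.
  Any other capacity-feasible assignment to {W1, W3} ships for at least 252.
Compare {W2, W3}: its best feasible assignment gives total 658.
Compare {W1, W3, W4}: its best feasible assignment gives total 711.
Every other set of open sites that can feasibly serve all demand totals ≥ 658 even under its best assignment. Minimum: 650.

650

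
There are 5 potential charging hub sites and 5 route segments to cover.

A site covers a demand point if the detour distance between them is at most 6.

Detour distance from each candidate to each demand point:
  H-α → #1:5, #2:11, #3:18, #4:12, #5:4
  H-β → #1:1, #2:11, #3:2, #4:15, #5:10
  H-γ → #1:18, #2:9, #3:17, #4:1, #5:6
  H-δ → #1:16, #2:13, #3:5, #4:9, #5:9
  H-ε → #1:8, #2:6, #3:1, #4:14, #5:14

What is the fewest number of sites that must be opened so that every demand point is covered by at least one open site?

Coverage sets (demand points within 6 of each site):
  H-α: {#1, #5}
  H-β: {#1, #3}
  H-γ: {#4, #5}
  H-δ: {#3}
  H-ε: {#2, #3}
No 2 sites suffice: every size-2 union leaves at least one demand point uncovered.
But {H-α, H-γ, H-ε} covers everything, so the minimum is 3.

3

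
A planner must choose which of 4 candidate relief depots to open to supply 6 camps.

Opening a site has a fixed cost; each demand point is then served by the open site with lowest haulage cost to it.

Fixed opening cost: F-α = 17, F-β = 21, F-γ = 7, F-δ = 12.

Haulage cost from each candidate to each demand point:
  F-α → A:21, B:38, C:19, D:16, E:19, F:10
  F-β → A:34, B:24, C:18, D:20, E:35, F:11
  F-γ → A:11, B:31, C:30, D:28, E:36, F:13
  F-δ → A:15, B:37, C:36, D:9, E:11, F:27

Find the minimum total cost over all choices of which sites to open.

121

Open {F-β, F-δ}: assign each demand point to its cheapest open site.
  A→F-δ 15, B→F-β 24, C→F-β 18, D→F-δ 9, E→F-δ 11, F→F-β 11
  haulage cost 88, fixed 33 → total 121.
Compare {F-γ, F-δ}: haulage cost 105 + fixed 19 = 124.
Compare {F-β, F-γ, F-δ}: haulage cost 84 + fixed 40 = 124.
Compare {F-α, F-γ, F-δ}: haulage cost 91 + fixed 36 = 127.
All other subsets cost ≥ 124. Minimum total cost: 121.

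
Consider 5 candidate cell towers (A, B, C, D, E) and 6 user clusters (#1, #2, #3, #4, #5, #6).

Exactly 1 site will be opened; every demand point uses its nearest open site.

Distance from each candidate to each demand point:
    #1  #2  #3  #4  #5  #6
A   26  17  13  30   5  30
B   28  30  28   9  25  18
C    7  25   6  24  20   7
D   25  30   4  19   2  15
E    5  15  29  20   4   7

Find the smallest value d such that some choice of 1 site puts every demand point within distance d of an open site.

Open {C}.
  Farthest demand point is #2 at distance 25 (to C); all others are ≤ 25.
With {E} the worst case is 29.
With {A} the worst case is 30.
No size-1 selection achieves below 25.

25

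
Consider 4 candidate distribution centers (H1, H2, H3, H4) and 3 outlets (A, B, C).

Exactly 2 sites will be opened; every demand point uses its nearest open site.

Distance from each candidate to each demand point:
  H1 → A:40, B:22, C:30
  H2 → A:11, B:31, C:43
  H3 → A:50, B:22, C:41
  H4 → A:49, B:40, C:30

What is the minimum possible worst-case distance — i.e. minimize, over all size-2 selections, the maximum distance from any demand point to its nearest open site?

Open {H1, H2}.
  Farthest demand point is C at distance 30 (to H1); all others are ≤ 30.
With {H2, H4} the worst case is 31.
With {H1, H3} the worst case is 40.
No size-2 selection achieves below 30.

30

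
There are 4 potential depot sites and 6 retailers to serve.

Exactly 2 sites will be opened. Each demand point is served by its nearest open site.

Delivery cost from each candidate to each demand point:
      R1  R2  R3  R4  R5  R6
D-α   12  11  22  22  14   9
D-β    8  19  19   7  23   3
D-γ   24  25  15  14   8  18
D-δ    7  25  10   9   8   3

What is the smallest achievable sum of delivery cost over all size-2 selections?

Open {D-α, D-δ}.
  R1→D-δ 7, R2→D-α 11, R3→D-δ 10, R4→D-δ 9, R5→D-δ 8, R6→D-δ 3  ⇒ total 48.
Compare {D-β, D-δ}: total 54.
Compare {D-β, D-γ}: total 60.
No size-2 selection does better; minimum is 48.

48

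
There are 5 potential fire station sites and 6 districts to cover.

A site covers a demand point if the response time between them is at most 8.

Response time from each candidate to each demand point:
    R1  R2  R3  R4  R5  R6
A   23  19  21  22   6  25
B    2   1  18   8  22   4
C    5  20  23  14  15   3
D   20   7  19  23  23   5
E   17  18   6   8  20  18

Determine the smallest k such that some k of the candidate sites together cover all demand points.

3

Coverage sets (demand points within 8 of each site):
  A: {R5}
  B: {R1, R2, R4, R6}
  C: {R1, R6}
  D: {R2, R6}
  E: {R3, R4}
No 2 sites suffice: every size-2 union leaves at least one demand point uncovered.
But {A, B, E} covers everything, so the minimum is 3.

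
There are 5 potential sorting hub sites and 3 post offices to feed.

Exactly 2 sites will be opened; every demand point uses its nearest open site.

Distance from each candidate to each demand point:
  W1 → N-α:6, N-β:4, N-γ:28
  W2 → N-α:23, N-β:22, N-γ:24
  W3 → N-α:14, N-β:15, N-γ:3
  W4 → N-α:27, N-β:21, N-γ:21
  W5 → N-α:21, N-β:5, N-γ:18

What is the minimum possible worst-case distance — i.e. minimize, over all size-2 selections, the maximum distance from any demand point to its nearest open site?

6

Open {W1, W3}.
  Farthest demand point is N-α at distance 6 (to W1); all others are ≤ 6.
With {W3, W5} the worst case is 14.
With {W2, W3} the worst case is 15.
No size-2 selection achieves below 6.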